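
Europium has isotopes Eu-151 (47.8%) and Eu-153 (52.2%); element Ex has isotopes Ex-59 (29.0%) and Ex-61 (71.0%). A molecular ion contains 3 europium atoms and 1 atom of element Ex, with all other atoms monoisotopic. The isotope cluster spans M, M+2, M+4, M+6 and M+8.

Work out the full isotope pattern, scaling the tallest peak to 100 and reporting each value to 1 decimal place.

8.6 : 49.4 : 100.0 : 86.7 : 27.5

Europium pattern (n=3): 0.10921535 : 0.35780594 : 0.39074206 : 0.14223665
Element Ex pattern (n=1): 0.2900 : 0.7100
Convolve the two distributions (both contribute in 2-u steps):
  M: 0.10921535×0.2900 = 0.031672
  M+2: 0.10921535×0.7100 + 0.35780594×0.2900 = 0.181307
  M+4: 0.35780594×0.7100 + 0.39074206×0.2900 = 0.367357
  M+6: 0.39074206×0.7100 + 0.14223665×0.2900 = 0.318675
  M+8: 0.14223665×0.7100 = 0.100988
Scale to base peak (0.367357) = 100: 8.6 : 49.4 : 100.0 : 86.7 : 27.5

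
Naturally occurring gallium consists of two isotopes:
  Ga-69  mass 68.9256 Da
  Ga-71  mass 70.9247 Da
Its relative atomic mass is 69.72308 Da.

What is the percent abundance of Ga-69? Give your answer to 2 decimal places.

60.11%

Let x be the fractional abundance of Ga-69; then Ga-71 has abundance 1 − x.
68.9256·x + 70.9247·(1 − x) = 69.72308
(68.9256 − 70.9247)·x = 69.72308 − 70.9247
x = -1.20162 / -1.9991 = 0.60108 → 60.11% Ga-69, 39.89% Ga-71.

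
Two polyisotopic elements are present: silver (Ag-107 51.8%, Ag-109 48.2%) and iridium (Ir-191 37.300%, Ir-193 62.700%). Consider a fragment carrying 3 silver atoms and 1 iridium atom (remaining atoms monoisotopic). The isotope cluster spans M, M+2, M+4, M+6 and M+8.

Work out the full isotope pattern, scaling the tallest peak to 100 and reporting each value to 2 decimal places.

13.72 : 61.35 : 100.00 : 70.95 : 18.58

Silver pattern (n=3): 0.13899183 : 0.3879965 : 0.3610315 : 0.11198017
Iridium pattern (n=1): 0.3730 : 0.6270
Convolve the two distributions (both contribute in 2-u steps):
  M: 0.13899183×0.3730 = 0.051844
  M+2: 0.13899183×0.6270 + 0.3879965×0.3730 = 0.231871
  M+4: 0.3879965×0.6270 + 0.3610315×0.3730 = 0.377939
  M+6: 0.3610315×0.6270 + 0.11198017×0.3730 = 0.268135
  M+8: 0.11198017×0.6270 = 0.070212
Scale to base peak (0.377939) = 100: 13.72 : 61.35 : 100.00 : 70.95 : 18.58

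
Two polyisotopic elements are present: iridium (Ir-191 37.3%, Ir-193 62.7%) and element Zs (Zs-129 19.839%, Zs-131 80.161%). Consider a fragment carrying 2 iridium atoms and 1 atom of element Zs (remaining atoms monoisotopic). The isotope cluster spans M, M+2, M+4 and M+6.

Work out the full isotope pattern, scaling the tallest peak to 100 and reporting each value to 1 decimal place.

6.1 : 45.1 : 100.0 : 69.6

Iridium pattern (n=2): 0.139129 : 0.467742 : 0.393129
Element Zs pattern (n=1): 0.19839 : 0.80161
Convolve the two distributions (both contribute in 2-u steps):
  M: 0.139129×0.19839 = 0.027602
  M+2: 0.139129×0.80161 + 0.467742×0.19839 = 0.204323
  M+4: 0.467742×0.80161 + 0.393129×0.19839 = 0.452940
  M+6: 0.393129×0.80161 = 0.315136
Scale to base peak (0.452940) = 100: 6.1 : 45.1 : 100.0 : 69.6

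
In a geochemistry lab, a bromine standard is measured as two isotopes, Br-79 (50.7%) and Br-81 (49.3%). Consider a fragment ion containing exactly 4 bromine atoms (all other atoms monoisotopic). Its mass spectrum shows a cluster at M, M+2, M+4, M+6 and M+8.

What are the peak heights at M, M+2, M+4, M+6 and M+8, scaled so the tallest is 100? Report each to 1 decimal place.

17.6 : 68.6 : 100.0 : 64.8 : 15.8

Expanding (0.507 + 0.493)^4:
P(M) = 0.507^4 = 0.066074
P(M+2) = 4 × 0.507^3 × 0.493^1 = 0.256999
P(M+4) = 6 × 0.507^2 × 0.493^2 = 0.374853
P(M+6) = 4 × 0.507^1 × 0.493^3 = 0.243001
P(M+8) = 0.493^4 = 0.059073
The M+4 peak is largest (0.374853); scaling to 100 gives 17.6 : 68.6 : 100.0 : 64.8 : 15.8.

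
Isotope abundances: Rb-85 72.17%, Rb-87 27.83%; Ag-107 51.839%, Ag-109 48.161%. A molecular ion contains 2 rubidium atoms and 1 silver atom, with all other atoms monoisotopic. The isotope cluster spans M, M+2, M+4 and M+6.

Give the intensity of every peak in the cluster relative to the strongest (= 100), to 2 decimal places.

Rubidium pattern (n=2): 0.52085089 : 0.40169822 : 0.07745089
Silver pattern (n=1): 0.51839 : 0.48161
Convolve the two distributions (both contribute in 2-u steps):
  M: 0.52085089×0.51839 = 0.270004
  M+2: 0.52085089×0.48161 + 0.40169822×0.51839 = 0.459083
  M+4: 0.40169822×0.48161 + 0.07745089×0.51839 = 0.233612
  M+6: 0.07745089×0.48161 = 0.037301
Scale to base peak (0.459083) = 100: 58.81 : 100.00 : 50.89 : 8.13

58.81 : 100.00 : 50.89 : 8.13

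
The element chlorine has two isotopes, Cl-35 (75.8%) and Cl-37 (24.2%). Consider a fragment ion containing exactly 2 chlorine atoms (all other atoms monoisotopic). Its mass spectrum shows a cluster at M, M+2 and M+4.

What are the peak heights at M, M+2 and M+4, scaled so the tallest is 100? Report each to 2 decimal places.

100.00 : 63.85 : 10.19

Each Cl atom is independently Cl-35 (p = 0.758) or Cl-37 (q = 0.242); the cluster is the binomial expansion (p + q)^2.
P(M) = 0.758^2 = 0.574564
P(M+2) = 2 × 0.758^1 × 0.242^1 = 0.366872
P(M+4) = 0.242^2 = 0.058564
The M peak is largest (0.574564); scaling to 100 gives 100.00 : 63.85 : 10.19.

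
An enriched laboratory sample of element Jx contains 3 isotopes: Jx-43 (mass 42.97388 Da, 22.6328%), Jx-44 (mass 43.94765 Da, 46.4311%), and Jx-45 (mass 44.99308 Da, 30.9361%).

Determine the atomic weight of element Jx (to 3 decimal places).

The abundance-weighted mean is 0.226328 × 42.97388 + 0.464311 × 43.94765 + 0.309361 × 44.99308
= 9.726192 + 20.405377 + 13.919104 = 44.050673 Da

44.051 Da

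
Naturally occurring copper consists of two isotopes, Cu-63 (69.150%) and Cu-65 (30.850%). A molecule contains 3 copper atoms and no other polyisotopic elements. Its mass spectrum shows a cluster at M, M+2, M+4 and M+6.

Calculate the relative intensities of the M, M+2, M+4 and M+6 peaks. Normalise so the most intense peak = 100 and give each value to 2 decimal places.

74.72 : 100.00 : 44.61 : 6.63

The 3 Cu atoms are independent, so intensities follow the terms of (0.69150 + 0.30850)^3.
P(M) = 0.69150^3 = 0.330656
P(M+2) = 3 × 0.69150^2 × 0.30850^1 = 0.442548
P(M+4) = 3 × 0.69150^1 × 0.30850^2 = 0.197435
P(M+6) = 0.30850^3 = 0.029361
The M+2 peak is largest (0.442548); scaling to 100 gives 74.72 : 100.00 : 44.61 : 6.63.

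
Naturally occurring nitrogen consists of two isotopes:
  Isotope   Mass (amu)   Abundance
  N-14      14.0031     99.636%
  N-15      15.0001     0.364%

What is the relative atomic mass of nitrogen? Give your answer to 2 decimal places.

The abundance-weighted mean is 0.99636 × 14.0031 + 0.00364 × 15.0001
= 13.95213 + 0.05460 = 14.00673 amu

14.01 amu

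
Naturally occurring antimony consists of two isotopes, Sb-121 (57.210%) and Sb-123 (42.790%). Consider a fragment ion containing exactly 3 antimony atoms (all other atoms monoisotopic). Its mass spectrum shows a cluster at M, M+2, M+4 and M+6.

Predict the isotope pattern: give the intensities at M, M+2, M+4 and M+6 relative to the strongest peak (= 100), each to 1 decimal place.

The 3 Sb atoms are independent, so intensities follow the terms of (0.57210 + 0.42790)^3.
P(M) = 0.57210^3 = 0.187247
P(M+2) = 3 × 0.57210^2 × 0.42790^1 = 0.420153
P(M+4) = 3 × 0.57210^1 × 0.42790^2 = 0.314252
P(M+6) = 0.42790^3 = 0.078348
The M+2 peak is largest (0.420153); scaling to 100 gives 44.6 : 100.0 : 74.8 : 18.6.

44.6 : 100.0 : 74.8 : 18.6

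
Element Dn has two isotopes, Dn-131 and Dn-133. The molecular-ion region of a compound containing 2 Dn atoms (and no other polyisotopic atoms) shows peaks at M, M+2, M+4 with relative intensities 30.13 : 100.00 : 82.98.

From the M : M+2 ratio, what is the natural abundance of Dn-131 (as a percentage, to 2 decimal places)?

37.60%

Let p = fractional abundance of Dn-131. I(M+2)/I(M) = [C(2,1)·p^1·(1−p)] / p^2 = 2·(1−p)/p = 100.00/30.13 = 3.3190
(1−p)/p = 3.3190/2 = 1.6595  ⇒  p = 1/(1 + 1.6595) = 0.3760
Dn-131: 37.60%, Dn-133: 62.40%.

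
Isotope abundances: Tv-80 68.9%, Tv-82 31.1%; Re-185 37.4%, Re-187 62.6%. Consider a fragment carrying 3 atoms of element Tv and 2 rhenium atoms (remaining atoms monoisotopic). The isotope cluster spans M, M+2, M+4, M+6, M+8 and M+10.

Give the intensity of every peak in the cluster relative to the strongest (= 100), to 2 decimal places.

Element Tv pattern (n=3): 0.32708277 : 0.44291469 : 0.19992231 : 0.03008023
Rhenium pattern (n=2): 0.139876 : 0.468248 : 0.391876
Convolve the two distributions (both contribute in 2-u steps):
  M: 0.32708277×0.139876 = 0.045751
  M+2: 0.32708277×0.468248 + 0.44291469×0.139876 = 0.215109
  M+4: 0.32708277×0.391876 + 0.44291469×0.468248 + 0.19992231×0.139876 = 0.363534
  M+6: 0.44291469×0.391876 + 0.19992231×0.468248 + 0.03008023×0.139876 = 0.271388
  M+8: 0.19992231×0.391876 + 0.03008023×0.468248 = 0.092430
  M+10: 0.03008023×0.391876 = 0.011788
Scale to base peak (0.363534) = 100: 12.59 : 59.17 : 100.00 : 74.65 : 25.43 : 3.24

12.59 : 59.17 : 100.00 : 74.65 : 25.43 : 3.24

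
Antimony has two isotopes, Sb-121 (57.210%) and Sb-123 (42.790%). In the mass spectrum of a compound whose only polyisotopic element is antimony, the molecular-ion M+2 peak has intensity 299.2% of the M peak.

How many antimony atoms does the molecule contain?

For n independent Sb atoms, I(M+2)/I(M) = n · (abundance Sb-123) / (abundance Sb-121) = n · 0.42790/0.57210.
n = 2.992 × 0.57210/0.42790 = 4.00 ≈ 4

4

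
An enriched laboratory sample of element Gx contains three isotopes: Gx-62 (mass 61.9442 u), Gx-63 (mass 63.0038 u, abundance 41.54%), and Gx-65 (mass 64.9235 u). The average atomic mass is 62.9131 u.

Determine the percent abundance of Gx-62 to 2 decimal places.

40.71%

Let x and y be the fractions of Gx-62 and Gx-65. Then x + y = 1 − 0.4154 = 0.5846 and 61.9442x + 64.9235y = 62.9131 − 0.4154×63.0038 = 36.74132148.
Substituting: 61.9442x + 64.9235(0.5846 − x) = 36.74132148
(61.9442 − 64.9235)x = -1.21295662  ⇒  x = 0.40713, y = 0.17747
Gx-62: 40.71%, Gx-65: 17.75%.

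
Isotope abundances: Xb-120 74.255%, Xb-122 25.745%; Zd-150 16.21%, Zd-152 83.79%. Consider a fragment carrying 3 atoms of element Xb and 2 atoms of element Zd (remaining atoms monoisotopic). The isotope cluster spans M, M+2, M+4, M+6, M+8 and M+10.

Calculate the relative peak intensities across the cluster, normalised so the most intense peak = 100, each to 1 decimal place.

Element Xb pattern (n=3): 0.40942759 : 0.42585873 : 0.14764976 : 0.01706392
Element Zd pattern (n=2): 0.02627641 : 0.27164718 : 0.70207641
Convolve the two distributions (both contribute in 2-u steps):
  M: 0.40942759×0.02627641 = 0.010758
  M+2: 0.40942759×0.27164718 + 0.42585873×0.02627641 = 0.122410
  M+4: 0.40942759×0.70207641 + 0.42585873×0.27164718 + 0.14764976×0.02627641 = 0.407012
  M+6: 0.42585873×0.70207641 + 0.14764976×0.27164718 + 0.01706392×0.02627641 = 0.339542
  M+8: 0.14764976×0.70207641 + 0.01706392×0.27164718 = 0.108297
  M+10: 0.01706392×0.70207641 = 0.011980
Scale to base peak (0.407012) = 100: 2.6 : 30.1 : 100.0 : 83.4 : 26.6 : 2.9

2.6 : 30.1 : 100.0 : 83.4 : 26.6 : 2.9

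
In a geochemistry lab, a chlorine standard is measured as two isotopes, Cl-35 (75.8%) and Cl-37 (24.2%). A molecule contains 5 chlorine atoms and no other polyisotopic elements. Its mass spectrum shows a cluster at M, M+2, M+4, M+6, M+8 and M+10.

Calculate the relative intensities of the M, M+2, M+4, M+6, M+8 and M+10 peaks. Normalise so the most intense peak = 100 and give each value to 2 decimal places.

Expanding (0.758 + 0.242)^5:
P(M) = 0.758^5 = 0.250234
P(M+2) = 5 × 0.758^4 × 0.242^1 = 0.399450
P(M+4) = 10 × 0.758^3 × 0.242^2 = 0.255058
P(M+6) = 10 × 0.758^2 × 0.242^3 = 0.081430
P(M+8) = 5 × 0.758^1 × 0.242^4 = 0.012999
P(M+10) = 0.242^5 = 0.000830
The M+2 peak is largest (0.399450); scaling to 100 gives 62.64 : 100.00 : 63.85 : 20.39 : 3.25 : 0.21.

62.64 : 100.00 : 63.85 : 20.39 : 3.25 : 0.21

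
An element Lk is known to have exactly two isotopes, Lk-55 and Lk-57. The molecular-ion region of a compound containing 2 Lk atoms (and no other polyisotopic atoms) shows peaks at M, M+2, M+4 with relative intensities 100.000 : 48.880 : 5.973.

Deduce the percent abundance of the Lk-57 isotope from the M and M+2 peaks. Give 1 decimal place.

Write p for the Lk-55 fraction. I(M+2)/I(M) = [C(2,1)·p^1·(1−p)] / p^2 = 2·(1−p)/p = 48.880/100.000 = 0.4888
(1−p)/p = 0.4888/2 = 0.2444  ⇒  p = 1/(1 + 0.2444) = 0.8036
Lk-55: 80.4%, Lk-57: 19.6%.

19.6%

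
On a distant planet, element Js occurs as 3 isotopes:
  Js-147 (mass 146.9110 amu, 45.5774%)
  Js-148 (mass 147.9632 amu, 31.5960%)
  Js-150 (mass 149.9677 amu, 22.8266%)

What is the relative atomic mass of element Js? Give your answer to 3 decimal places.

147.941 amu

Average mass = Σ (abundance × isotope mass) = 0.455774 × 146.9110 + 0.315960 × 147.9632 + 0.228266 × 149.9677
= 66.95821 + 46.75045 + 34.23253 = 147.94119 amu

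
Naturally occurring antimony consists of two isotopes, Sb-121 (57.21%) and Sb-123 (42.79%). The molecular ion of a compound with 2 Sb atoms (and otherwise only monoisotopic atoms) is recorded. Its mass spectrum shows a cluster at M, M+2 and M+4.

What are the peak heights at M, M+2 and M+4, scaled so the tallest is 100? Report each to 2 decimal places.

The 2 Sb atoms are independent, so intensities follow the terms of (0.5721 + 0.4279)^2.
P(M) = 0.5721^2 = 0.327298
P(M+2) = 2 × 0.5721^1 × 0.4279^1 = 0.489603
P(M+4) = 0.4279^2 = 0.183098
The M+2 peak is largest (0.489603); scaling to 100 gives 66.85 : 100.00 : 37.40.

66.85 : 100.00 : 37.40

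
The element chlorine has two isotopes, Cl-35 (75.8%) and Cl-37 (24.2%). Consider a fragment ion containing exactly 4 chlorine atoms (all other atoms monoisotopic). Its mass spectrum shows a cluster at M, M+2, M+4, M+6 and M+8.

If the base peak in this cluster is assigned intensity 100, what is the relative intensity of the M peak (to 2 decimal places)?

78.31

Term probabilities: M 0.3301, M+2 0.4216, M+4 0.2019, M+6 0.0430, M+8 0.0034. Base peak = M+2.
P(M+2) = C(4,1) × 0.758^3 × 0.242^1 = 4 × 0.43551951 × 0.2420 = 0.421583 (base)
P(M) = C(4,0) × 0.758^4 × 0.242^0 = 1 × 0.33012379 × 1.0000 = 0.330124
Relative intensity = 0.330124 / 0.421583 × 100 = 78.31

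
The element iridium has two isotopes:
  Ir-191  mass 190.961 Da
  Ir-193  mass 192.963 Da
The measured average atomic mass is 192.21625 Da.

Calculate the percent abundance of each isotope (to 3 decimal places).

Ir-191: 37.300%, Ir-193: 62.700%

Let x be the fractional abundance of Ir-191; then Ir-193 has abundance 1 − x.
190.961·x + 192.963·(1 − x) = 192.21625
(190.961 − 192.963)·x = 192.21625 − 192.963
x = -0.74675 / -2.002 = 0.37300 → 37.300% Ir-191, 62.700% Ir-193.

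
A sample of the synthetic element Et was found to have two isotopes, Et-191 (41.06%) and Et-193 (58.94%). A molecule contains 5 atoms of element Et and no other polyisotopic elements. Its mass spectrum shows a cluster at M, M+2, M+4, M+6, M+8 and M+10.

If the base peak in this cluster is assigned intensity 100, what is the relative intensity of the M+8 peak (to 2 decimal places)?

Term probabilities: M 0.0117, M+2 0.0838, M+4 0.2405, M+6 0.3452, M+8 0.2478, M+10 0.0711. Base peak = M+6.
P(M+6) = C(5,3) × 0.4106^2 × 0.5894^3 = 10 × 0.16859236 × 0.20475306 = 0.345198 (base)
P(M+8) = C(5,4) × 0.4106^1 × 0.5894^4 = 5 × 0.4106 × 0.12068145 = 0.247759
Relative intensity = 0.247759 / 0.345198 × 100 = 71.77

71.77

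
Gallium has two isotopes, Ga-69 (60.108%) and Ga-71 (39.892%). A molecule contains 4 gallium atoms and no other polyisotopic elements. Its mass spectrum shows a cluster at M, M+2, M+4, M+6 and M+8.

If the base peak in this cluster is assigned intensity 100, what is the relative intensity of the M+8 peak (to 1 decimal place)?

Binomial terms of (0.60108 + 0.39892)^4: M 0.1305, M+2 0.3465, M+4 0.3450, M+6 0.1526, M+8 0.0253 → M+2 is the base peak.
P(M+2) = C(4,1) × 0.60108^3 × 0.39892^1 = 4 × 0.2171685 × 0.39892 = 0.346531 (base)
P(M+8) = C(4,4) × 0.60108^0 × 0.39892^4 = 1 × 1.0000 × 0.02532464 = 0.025325
Relative intensity = 0.025325 / 0.346531 × 100 = 7.3

7.3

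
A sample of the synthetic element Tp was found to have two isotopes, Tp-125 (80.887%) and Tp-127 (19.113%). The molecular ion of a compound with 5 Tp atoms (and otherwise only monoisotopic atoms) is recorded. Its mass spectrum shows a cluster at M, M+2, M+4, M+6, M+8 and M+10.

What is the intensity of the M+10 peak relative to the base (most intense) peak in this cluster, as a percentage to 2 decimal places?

Term probabilities: M 0.3463, M+2 0.4091, M+4 0.1933, M+6 0.0457, M+8 0.0054, M+10 0.0003. Base peak = M+2.
P(M+2) = C(5,1) × 0.80887^4 × 0.19113^1 = 5 × 0.42807012 × 0.19113 = 0.409085 (base)
P(M+10) = C(5,5) × 0.80887^0 × 0.19113^5 = 1 × 1.0000 × 0.00025506 = 0.000255
Relative intensity = 0.000255 / 0.409085 × 100 = 0.06

0.06%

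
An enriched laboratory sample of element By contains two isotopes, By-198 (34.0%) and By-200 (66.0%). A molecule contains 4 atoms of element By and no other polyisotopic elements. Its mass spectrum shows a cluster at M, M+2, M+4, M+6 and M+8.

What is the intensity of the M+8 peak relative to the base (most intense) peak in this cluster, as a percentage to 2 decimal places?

48.53%

Binomial terms of (0.340 + 0.660)^4: M 0.0134, M+2 0.1038, M+4 0.3021, M+6 0.3910, M+8 0.1897 → M+6 is the base peak.
P(M+6) = C(4,3) × 0.340^1 × 0.660^3 = 4 × 0.3400 × 0.287496 = 0.390995 (base)
P(M+8) = C(4,4) × 0.340^0 × 0.660^4 = 1 × 1.0000 × 0.18974736 = 0.189747
Relative intensity = 0.189747 / 0.390995 × 100 = 48.53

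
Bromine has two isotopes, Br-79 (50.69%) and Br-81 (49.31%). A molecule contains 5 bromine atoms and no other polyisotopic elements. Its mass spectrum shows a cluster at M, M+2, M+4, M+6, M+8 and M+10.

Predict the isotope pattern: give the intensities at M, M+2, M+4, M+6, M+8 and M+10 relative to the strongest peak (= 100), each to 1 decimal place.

Each Br atom is independently Br-79 (p = 0.5069) or Br-81 (q = 0.4931); the cluster is the binomial expansion (p + q)^5.
P(M) = 0.5069^5 = 0.033467
P(M+2) = 5 × 0.5069^4 × 0.4931^1 = 0.162777
P(M+4) = 10 × 0.5069^3 × 0.4931^2 = 0.316692
P(M+6) = 10 × 0.5069^2 × 0.4931^3 = 0.308070
P(M+8) = 5 × 0.5069^1 × 0.4931^4 = 0.149842
P(M+10) = 0.4931^5 = 0.029152
The M+4 peak is largest (0.316692); scaling to 100 gives 10.6 : 51.4 : 100.0 : 97.3 : 47.3 : 9.2.

10.6 : 51.4 : 100.0 : 97.3 : 47.3 : 9.2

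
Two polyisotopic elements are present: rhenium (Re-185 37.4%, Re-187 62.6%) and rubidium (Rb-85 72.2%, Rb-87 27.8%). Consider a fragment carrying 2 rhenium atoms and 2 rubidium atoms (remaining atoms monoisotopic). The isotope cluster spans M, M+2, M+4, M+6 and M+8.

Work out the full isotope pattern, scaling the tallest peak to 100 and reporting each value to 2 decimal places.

Rhenium pattern (n=2): 0.139876 : 0.468248 : 0.391876
Rubidium pattern (n=2): 0.521284 : 0.401432 : 0.077284
Convolve the two distributions (both contribute in 2-u steps):
  M: 0.139876×0.521284 = 0.072915
  M+2: 0.139876×0.401432 + 0.468248×0.521284 = 0.300241
  M+4: 0.139876×0.077284 + 0.468248×0.401432 + 0.391876×0.521284 = 0.403059
  M+6: 0.468248×0.077284 + 0.391876×0.401432 = 0.193500
  M+8: 0.391876×0.077284 = 0.030286
Scale to base peak (0.403059) = 100: 18.09 : 74.49 : 100.00 : 48.01 : 7.51

18.09 : 74.49 : 100.00 : 48.01 : 7.51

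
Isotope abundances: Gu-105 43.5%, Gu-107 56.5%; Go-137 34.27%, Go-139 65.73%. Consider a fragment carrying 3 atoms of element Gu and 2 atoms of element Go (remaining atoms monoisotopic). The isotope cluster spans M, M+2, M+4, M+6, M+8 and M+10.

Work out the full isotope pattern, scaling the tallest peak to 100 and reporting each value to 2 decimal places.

2.78 : 21.52 : 65.91 : 100.00 : 75.19 : 22.43

Element Gu pattern (n=3): 0.08231287 : 0.32073638 : 0.41658862 : 0.18036212
Element Go pattern (n=2): 0.11744329 : 0.45051342 : 0.43204329
Convolve the two distributions (both contribute in 2-u steps):
  M: 0.08231287×0.11744329 = 0.009667
  M+2: 0.08231287×0.45051342 + 0.32073638×0.11744329 = 0.074751
  M+4: 0.08231287×0.43204329 + 0.32073638×0.45051342 + 0.41658862×0.11744329 = 0.228984
  M+6: 0.32073638×0.43204329 + 0.41658862×0.45051342 + 0.18036212×0.11744329 = 0.347433
  M+8: 0.41658862×0.43204329 + 0.18036212×0.45051342 = 0.261240
  M+10: 0.18036212×0.43204329 = 0.077924
Scale to base peak (0.347433) = 100: 2.78 : 21.52 : 65.91 : 100.00 : 75.19 : 22.43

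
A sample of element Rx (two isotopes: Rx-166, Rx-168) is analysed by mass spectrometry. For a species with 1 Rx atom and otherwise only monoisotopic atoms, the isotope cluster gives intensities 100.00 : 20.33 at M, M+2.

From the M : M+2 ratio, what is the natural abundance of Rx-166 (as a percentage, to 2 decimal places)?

83.10%

If p is the fraction of Rx that is Rx-166, then I(M+2)/I(M) = [C(1,1)·p^0·(1−p)] / p^1 = 1·(1−p)/p = 20.33/100.00 = 0.2033
(1−p)/p = 0.2033/1 = 0.2033  ⇒  p = 1/(1 + 0.2033) = 0.8310
Rx-166: 83.10%, Rx-168: 16.90%.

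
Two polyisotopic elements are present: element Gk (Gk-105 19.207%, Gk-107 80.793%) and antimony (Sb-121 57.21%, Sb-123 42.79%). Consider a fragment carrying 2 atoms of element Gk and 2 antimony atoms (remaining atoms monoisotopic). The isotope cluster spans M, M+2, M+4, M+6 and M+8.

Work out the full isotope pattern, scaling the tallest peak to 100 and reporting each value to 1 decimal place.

3.2 : 31.8 : 98.9 : 100.0 : 31.8

Element Gk pattern (n=2): 0.03689088 : 0.31035823 : 0.65275088
Antimony pattern (n=2): 0.32729841 : 0.48960318 : 0.18309841
Convolve the two distributions (both contribute in 2-u steps):
  M: 0.03689088×0.32729841 = 0.012074
  M+2: 0.03689088×0.48960318 + 0.31035823×0.32729841 = 0.119642
  M+4: 0.03689088×0.18309841 + 0.31035823×0.48960318 + 0.65275088×0.32729841 = 0.372351
  M+6: 0.31035823×0.18309841 + 0.65275088×0.48960318 = 0.376415
  M+8: 0.65275088×0.18309841 = 0.119518
Scale to base peak (0.376415) = 100: 3.2 : 31.8 : 98.9 : 100.0 : 31.8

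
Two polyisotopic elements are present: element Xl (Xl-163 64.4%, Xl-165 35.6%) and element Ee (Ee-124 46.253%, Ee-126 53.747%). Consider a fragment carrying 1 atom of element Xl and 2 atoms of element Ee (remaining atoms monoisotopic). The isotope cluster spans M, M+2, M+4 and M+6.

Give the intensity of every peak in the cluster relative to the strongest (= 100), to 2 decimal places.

34.76 : 100.00 : 91.59 : 25.95

Element Xl pattern (n=1): 0.6440 : 0.3560
Element Ee pattern (n=2): 0.213934 : 0.497192 : 0.288874
Convolve the two distributions (both contribute in 2-u steps):
  M: 0.6440×0.213934 = 0.137773
  M+2: 0.6440×0.497192 + 0.3560×0.213934 = 0.396352
  M+4: 0.6440×0.288874 + 0.3560×0.497192 = 0.363035
  M+6: 0.3560×0.288874 = 0.102839
Scale to base peak (0.396352) = 100: 34.76 : 100.00 : 91.59 : 25.95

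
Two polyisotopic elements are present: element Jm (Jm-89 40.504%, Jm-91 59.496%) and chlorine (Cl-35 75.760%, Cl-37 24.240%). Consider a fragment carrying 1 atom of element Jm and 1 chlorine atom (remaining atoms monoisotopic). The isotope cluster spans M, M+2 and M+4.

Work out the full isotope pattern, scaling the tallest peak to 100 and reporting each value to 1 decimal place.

55.9 : 100.0 : 26.3

Element Jm pattern (n=1): 0.40504 : 0.59496
Chlorine pattern (n=1): 0.7576 : 0.2424
Convolve the two distributions (both contribute in 2-u steps):
  M: 0.40504×0.7576 = 0.306858
  M+2: 0.40504×0.2424 + 0.59496×0.7576 = 0.548923
  M+4: 0.59496×0.2424 = 0.144218
Scale to base peak (0.548923) = 100: 55.9 : 100.0 : 26.3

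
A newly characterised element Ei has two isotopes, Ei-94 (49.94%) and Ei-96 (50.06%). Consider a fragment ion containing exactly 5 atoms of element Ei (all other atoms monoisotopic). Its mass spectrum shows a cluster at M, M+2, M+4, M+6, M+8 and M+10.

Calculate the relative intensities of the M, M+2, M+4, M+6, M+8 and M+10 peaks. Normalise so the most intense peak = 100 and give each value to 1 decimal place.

Each Ei atom is independently Ei-94 (p = 0.4994) or Ei-96 (q = 0.5006); the cluster is the binomial expansion (p + q)^5.
P(M) = 0.4994^5 = 0.031063
P(M+2) = 5 × 0.4994^4 × 0.5006^1 = 0.155688
P(M+4) = 10 × 0.4994^3 × 0.5006^2 = 0.312124
P(M+6) = 10 × 0.4994^2 × 0.5006^3 = 0.312874
P(M+8) = 5 × 0.4994^1 × 0.5006^4 = 0.156813
P(M+10) = 0.5006^5 = 0.031438
The M+6 peak is largest (0.312874); scaling to 100 gives 9.9 : 49.8 : 99.8 : 100.0 : 50.1 : 10.0.

9.9 : 49.8 : 99.8 : 100.0 : 50.1 : 10.0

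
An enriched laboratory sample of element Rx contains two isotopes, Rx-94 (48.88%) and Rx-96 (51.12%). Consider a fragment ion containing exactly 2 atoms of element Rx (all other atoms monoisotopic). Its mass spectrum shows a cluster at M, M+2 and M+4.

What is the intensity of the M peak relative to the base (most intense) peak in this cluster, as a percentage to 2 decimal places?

Term probabilities: M 0.2389, M+2 0.4997, M+4 0.2613. Base peak = M+2.
P(M+2) = C(2,1) × 0.4888^1 × 0.5112^1 = 2 × 0.4888 × 0.5112 = 0.499749 (base)
P(M) = C(2,0) × 0.4888^2 × 0.5112^0 = 1 × 0.23892544 × 1.0000 = 0.238925
Relative intensity = 0.238925 / 0.499749 × 100 = 47.81

47.81%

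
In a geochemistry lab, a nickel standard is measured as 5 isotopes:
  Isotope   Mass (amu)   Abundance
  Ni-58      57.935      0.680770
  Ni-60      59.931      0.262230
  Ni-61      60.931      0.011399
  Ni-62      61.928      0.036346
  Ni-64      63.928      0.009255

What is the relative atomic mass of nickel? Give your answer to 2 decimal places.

Ar = Σ fᵢ·mᵢ = 0.680770 × 57.935 + 0.262230 × 59.931 + 0.011399 × 60.931 + 0.036346 × 61.928 + 0.009255 × 63.928
= 39.4404 + 15.7157 + 0.6946 + 2.2508 + 0.5917 = 58.6932 amu

58.69 amu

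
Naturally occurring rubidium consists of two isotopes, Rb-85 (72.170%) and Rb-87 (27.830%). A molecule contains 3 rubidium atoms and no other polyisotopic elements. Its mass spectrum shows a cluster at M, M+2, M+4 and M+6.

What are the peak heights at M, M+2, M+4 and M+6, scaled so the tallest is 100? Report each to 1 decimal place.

Expanding (0.72170 + 0.27830)^3:
P(M) = 0.72170^3 = 0.375898
P(M+2) = 3 × 0.72170^2 × 0.27830^1 = 0.434858
P(M+4) = 3 × 0.72170^1 × 0.27830^2 = 0.167689
P(M+6) = 0.27830^3 = 0.021555
The M+2 peak is largest (0.434858); scaling to 100 gives 86.4 : 100.0 : 38.6 : 5.0.

86.4 : 100.0 : 38.6 : 5.0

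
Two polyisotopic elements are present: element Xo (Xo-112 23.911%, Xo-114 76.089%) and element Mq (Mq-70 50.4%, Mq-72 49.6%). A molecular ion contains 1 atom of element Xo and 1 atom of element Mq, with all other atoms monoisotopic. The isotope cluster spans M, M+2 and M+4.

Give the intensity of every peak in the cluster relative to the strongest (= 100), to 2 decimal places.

Element Xo pattern (n=1): 0.23911 : 0.76089
Element Mq pattern (n=1): 0.5040 : 0.4960
Convolve the two distributions (both contribute in 2-u steps):
  M: 0.23911×0.5040 = 0.120511
  M+2: 0.23911×0.4960 + 0.76089×0.5040 = 0.502087
  M+4: 0.76089×0.4960 = 0.377401
Scale to base peak (0.502087) = 100: 24.00 : 100.00 : 75.17

24.00 : 100.00 : 75.17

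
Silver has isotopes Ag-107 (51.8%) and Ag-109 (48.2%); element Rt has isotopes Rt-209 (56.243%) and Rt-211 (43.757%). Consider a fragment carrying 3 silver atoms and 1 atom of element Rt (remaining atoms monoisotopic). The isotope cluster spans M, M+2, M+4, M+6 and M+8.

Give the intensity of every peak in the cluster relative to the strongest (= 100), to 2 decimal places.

Silver pattern (n=3): 0.13899183 : 0.3879965 : 0.3610315 : 0.11198017
Element Rt pattern (n=1): 0.56243 : 0.43757
Convolve the two distributions (both contribute in 2-u steps):
  M: 0.13899183×0.56243 = 0.078173
  M+2: 0.13899183×0.43757 + 0.3879965×0.56243 = 0.279040
  M+4: 0.3879965×0.43757 + 0.3610315×0.56243 = 0.372831
  M+6: 0.3610315×0.43757 + 0.11198017×0.56243 = 0.220958
  M+8: 0.11198017×0.43757 = 0.048999
Scale to base peak (0.372831) = 100: 20.97 : 74.84 : 100.00 : 59.26 : 13.14

20.97 : 74.84 : 100.00 : 59.26 : 13.14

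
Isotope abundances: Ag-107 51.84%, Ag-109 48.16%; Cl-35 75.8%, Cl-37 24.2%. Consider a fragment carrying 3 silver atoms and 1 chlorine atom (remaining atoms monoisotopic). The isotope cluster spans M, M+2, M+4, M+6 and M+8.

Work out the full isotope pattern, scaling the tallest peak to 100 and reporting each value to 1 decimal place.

28.7 : 89.3 : 100.0 : 46.8 : 7.4

Silver pattern (n=3): 0.13931407 : 0.38827347 : 0.36071085 : 0.11170161
Chlorine pattern (n=1): 0.7580 : 0.2420
Convolve the two distributions (both contribute in 2-u steps):
  M: 0.13931407×0.7580 = 0.105600
  M+2: 0.13931407×0.2420 + 0.38827347×0.7580 = 0.328025
  M+4: 0.38827347×0.2420 + 0.36071085×0.7580 = 0.367381
  M+6: 0.36071085×0.2420 + 0.11170161×0.7580 = 0.171962
  M+8: 0.11170161×0.2420 = 0.027032
Scale to base peak (0.367381) = 100: 28.7 : 89.3 : 100.0 : 46.8 : 7.4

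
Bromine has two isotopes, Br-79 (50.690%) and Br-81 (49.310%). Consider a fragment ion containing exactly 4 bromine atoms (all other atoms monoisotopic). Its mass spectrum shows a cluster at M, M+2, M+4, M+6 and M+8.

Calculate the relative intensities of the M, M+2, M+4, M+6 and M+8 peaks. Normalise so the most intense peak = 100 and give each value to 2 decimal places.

Each Br atom is independently Br-79 (p = 0.50690) or Br-81 (q = 0.49310); the cluster is the binomial expansion (p + q)^4.
P(M) = 0.50690^4 = 0.066022
P(M+2) = 4 × 0.50690^3 × 0.49310^1 = 0.256899
P(M+4) = 6 × 0.50690^2 × 0.49310^2 = 0.374857
P(M+6) = 4 × 0.50690^1 × 0.49310^3 = 0.243101
P(M+8) = 0.49310^4 = 0.059121
The M+4 peak is largest (0.374857); scaling to 100 gives 17.61 : 68.53 : 100.00 : 64.85 : 15.77.

17.61 : 68.53 : 100.00 : 64.85 : 15.77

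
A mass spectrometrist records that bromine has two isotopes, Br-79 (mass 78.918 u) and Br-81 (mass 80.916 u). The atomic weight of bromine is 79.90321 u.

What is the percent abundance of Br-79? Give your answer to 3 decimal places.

50.690%

With x = fraction of Br-79 (so Br-81 is 1 − x):
78.918·x + 80.916·(1 − x) = 79.90321
(78.918 − 80.916)·x = 79.90321 − 80.916
x = -1.01279 / -1.998 = 0.50690 → 50.690% Br-79, 49.310% Br-81.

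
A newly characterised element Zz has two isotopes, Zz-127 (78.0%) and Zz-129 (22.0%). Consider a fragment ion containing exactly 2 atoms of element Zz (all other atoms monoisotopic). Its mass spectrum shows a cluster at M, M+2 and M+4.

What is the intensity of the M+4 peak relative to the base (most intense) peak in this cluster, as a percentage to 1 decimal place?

Term probabilities: M 0.6084, M+2 0.3432, M+4 0.0484. Base peak = M.
P(M) = C(2,0) × 0.780^2 × 0.220^0 = 1 × 0.6084 × 1.0000 = 0.608400 (base)
P(M+4) = C(2,2) × 0.780^0 × 0.220^2 = 1 × 1.0000 × 0.0484 = 0.048400
Relative intensity = 0.048400 / 0.608400 × 100 = 8.0

8.0%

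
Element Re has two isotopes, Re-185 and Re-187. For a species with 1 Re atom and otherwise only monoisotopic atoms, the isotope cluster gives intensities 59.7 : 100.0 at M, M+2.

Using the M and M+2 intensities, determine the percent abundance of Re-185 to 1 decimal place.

37.4%

Write p for the Re-185 fraction. I(M+2)/I(M) = [C(1,1)·p^0·(1−p)] / p^1 = 1·(1−p)/p = 100.0/59.7 = 1.6750
(1−p)/p = 1.6750/1 = 1.6750  ⇒  p = 1/(1 + 1.6750) = 0.3738
Re-185: 37.4%, Re-187: 62.6%.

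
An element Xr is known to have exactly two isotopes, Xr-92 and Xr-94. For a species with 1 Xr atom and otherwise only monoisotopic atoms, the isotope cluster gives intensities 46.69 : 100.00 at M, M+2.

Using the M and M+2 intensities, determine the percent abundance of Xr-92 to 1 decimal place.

Write p for the Xr-92 fraction. I(M+2)/I(M) = [C(1,1)·p^0·(1−p)] / p^1 = 1·(1−p)/p = 100.00/46.69 = 2.1418
(1−p)/p = 2.1418/1 = 2.1418  ⇒  p = 1/(1 + 2.1418) = 0.3183
Xr-92: 31.8%, Xr-94: 68.2%.

31.8%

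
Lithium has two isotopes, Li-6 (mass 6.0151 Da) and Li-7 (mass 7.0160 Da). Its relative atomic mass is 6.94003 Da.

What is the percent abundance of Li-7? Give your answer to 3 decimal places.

Writing the weighted mean with unknown fraction x of Li-6:
6.0151·x + 7.0160·(1 − x) = 6.94003
(6.0151 − 7.0160)·x = 6.94003 − 7.0160
x = -0.07597 / -1.0009 = 0.07590 → 7.590% Li-6, 92.410% Li-7.

92.410%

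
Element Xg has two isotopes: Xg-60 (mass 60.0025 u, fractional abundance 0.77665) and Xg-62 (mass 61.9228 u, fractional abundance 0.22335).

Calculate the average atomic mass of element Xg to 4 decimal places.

60.4314 u

Average mass = Σ (abundance × isotope mass) = 0.77665 × 60.0025 + 0.22335 × 61.9228
= 46.60094 + 13.83046 = 60.43140 u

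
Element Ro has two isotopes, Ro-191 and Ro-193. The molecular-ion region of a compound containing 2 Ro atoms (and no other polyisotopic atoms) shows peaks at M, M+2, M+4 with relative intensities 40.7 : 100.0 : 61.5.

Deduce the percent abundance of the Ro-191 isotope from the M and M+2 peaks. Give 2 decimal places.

44.87%

Write p for the Ro-191 fraction. I(M+2)/I(M) = [C(2,1)·p^1·(1−p)] / p^2 = 2·(1−p)/p = 100.0/40.7 = 2.4570
(1−p)/p = 2.4570/2 = 1.2285  ⇒  p = 1/(1 + 1.2285) = 0.4487
Ro-191: 44.87%, Ro-193: 55.13%.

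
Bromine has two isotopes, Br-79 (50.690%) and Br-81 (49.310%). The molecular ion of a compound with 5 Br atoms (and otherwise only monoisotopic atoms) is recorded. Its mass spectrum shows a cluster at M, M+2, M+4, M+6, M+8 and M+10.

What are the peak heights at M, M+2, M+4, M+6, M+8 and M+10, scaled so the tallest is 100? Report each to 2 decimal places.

10.57 : 51.40 : 100.00 : 97.28 : 47.31 : 9.21

The 5 Br atoms are independent, so intensities follow the terms of (0.50690 + 0.49310)^5.
P(M) = 0.50690^5 = 0.033467
P(M+2) = 5 × 0.50690^4 × 0.49310^1 = 0.162777
P(M+4) = 10 × 0.50690^3 × 0.49310^2 = 0.316692
P(M+6) = 10 × 0.50690^2 × 0.49310^3 = 0.308070
P(M+8) = 5 × 0.50690^1 × 0.49310^4 = 0.149842
P(M+10) = 0.49310^5 = 0.029152
The M+4 peak is largest (0.316692); scaling to 100 gives 10.57 : 51.40 : 100.00 : 97.28 : 47.31 : 9.21.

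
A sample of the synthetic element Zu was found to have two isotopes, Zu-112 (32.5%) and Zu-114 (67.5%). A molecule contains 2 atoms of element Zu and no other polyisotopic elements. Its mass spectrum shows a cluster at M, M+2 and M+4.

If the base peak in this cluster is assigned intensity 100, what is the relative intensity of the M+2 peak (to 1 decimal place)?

96.3

Binomial terms of (0.325 + 0.675)^2: M 0.1056, M+2 0.4388, M+4 0.4556 → M+4 is the base peak.
P(M+4) = C(2,2) × 0.325^0 × 0.675^2 = 1 × 1.0000 × 0.455625 = 0.455625 (base)
P(M+2) = C(2,1) × 0.325^1 × 0.675^1 = 2 × 0.3250 × 0.6750 = 0.438750
Relative intensity = 0.438750 / 0.455625 × 100 = 96.3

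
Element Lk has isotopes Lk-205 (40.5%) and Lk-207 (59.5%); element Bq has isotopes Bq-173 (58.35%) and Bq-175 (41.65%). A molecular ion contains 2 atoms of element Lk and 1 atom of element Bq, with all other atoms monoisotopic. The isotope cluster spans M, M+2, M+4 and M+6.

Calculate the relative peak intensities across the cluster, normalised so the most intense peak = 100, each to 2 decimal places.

23.50 : 85.82 : 100.00 : 36.20

Element Lk pattern (n=2): 0.164025 : 0.48195 : 0.354025
Element Bq pattern (n=1): 0.5835 : 0.4165
Convolve the two distributions (both contribute in 2-u steps):
  M: 0.164025×0.5835 = 0.095709
  M+2: 0.164025×0.4165 + 0.48195×0.5835 = 0.349534
  M+4: 0.48195×0.4165 + 0.354025×0.5835 = 0.407306
  M+6: 0.354025×0.4165 = 0.147451
Scale to base peak (0.407306) = 100: 23.50 : 85.82 : 100.00 : 36.20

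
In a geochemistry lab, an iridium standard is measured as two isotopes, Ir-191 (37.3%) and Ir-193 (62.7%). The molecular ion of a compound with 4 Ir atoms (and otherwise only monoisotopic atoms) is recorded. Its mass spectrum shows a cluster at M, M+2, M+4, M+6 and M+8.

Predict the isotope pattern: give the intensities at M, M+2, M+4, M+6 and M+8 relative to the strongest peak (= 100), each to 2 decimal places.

5.26 : 35.39 : 89.23 : 100.00 : 42.02

The 4 Ir atoms are independent, so intensities follow the terms of (0.373 + 0.627)^4.
P(M) = 0.373^4 = 0.019357
P(M+2) = 4 × 0.373^3 × 0.627^1 = 0.130153
P(M+4) = 6 × 0.373^2 × 0.627^2 = 0.328174
P(M+6) = 4 × 0.373^1 × 0.627^3 = 0.367766
P(M+8) = 0.627^4 = 0.154550
The M+6 peak is largest (0.367766); scaling to 100 gives 5.26 : 35.39 : 89.23 : 100.00 : 42.02.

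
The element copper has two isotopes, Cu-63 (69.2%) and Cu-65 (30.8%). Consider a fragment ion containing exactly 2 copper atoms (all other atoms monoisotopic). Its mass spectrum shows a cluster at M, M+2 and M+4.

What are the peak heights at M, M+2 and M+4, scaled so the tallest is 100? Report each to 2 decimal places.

100.00 : 89.02 : 19.81

Expanding (0.692 + 0.308)^2:
P(M) = 0.692^2 = 0.478864
P(M+2) = 2 × 0.692^1 × 0.308^1 = 0.426272
P(M+4) = 0.308^2 = 0.094864
The M peak is largest (0.478864); scaling to 100 gives 100.00 : 89.02 : 19.81.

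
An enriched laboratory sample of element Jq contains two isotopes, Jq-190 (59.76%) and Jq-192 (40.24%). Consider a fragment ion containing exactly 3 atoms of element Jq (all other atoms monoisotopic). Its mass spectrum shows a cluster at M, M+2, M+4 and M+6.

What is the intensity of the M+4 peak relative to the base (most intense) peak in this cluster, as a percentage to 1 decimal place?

(0.5976 + 0.4024)^3 gives M 0.2134, M+2 0.4311, M+4 0.2903, M+6 0.0652; the largest is M+2.
P(M+2) = C(3,1) × 0.5976^2 × 0.4024^1 = 3 × 0.35712576 × 0.4024 = 0.431122 (base)
P(M+4) = C(3,2) × 0.5976^1 × 0.4024^2 = 3 × 0.5976 × 0.16192576 = 0.290301
Relative intensity = 0.290301 / 0.431122 × 100 = 67.3

67.3%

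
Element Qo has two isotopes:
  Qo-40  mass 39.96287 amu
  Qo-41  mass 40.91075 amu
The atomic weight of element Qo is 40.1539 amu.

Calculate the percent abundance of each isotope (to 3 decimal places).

With x = fraction of Qo-40 (so Qo-41 is 1 − x):
39.96287·x + 40.91075·(1 − x) = 40.1539
(39.96287 − 40.91075)·x = 40.1539 − 40.91075
x = -0.75685 / -0.94788 = 0.79847 → 79.847% Qo-40, 20.153% Qo-41.

Qo-40: 79.847%, Qo-41: 20.153%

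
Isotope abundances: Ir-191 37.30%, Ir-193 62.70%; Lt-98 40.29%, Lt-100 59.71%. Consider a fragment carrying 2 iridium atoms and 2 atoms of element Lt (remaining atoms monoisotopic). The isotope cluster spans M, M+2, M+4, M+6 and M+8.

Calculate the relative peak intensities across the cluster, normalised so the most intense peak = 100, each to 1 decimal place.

6.3 : 40.1 : 95.1 : 100.0 : 39.4

Iridium pattern (n=2): 0.139129 : 0.467742 : 0.393129
Element Lt pattern (n=2): 0.16232841 : 0.48114318 : 0.35652841
Convolve the two distributions (both contribute in 2-u steps):
  M: 0.139129×0.16232841 = 0.022585
  M+2: 0.139129×0.48114318 + 0.467742×0.16232841 = 0.142869
  M+4: 0.139129×0.35652841 + 0.467742×0.48114318 + 0.393129×0.16232841 = 0.338470
  M+6: 0.467742×0.35652841 + 0.393129×0.48114318 = 0.355915
  M+8: 0.393129×0.35652841 = 0.140162
Scale to base peak (0.355915) = 100: 6.3 : 40.1 : 95.1 : 100.0 : 39.4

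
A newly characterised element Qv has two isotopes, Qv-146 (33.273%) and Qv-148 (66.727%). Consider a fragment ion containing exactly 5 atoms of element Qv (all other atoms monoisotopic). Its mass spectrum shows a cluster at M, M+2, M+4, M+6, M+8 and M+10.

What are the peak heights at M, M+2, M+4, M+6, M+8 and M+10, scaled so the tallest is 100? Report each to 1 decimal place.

Each Qv atom is independently Qv-146 (p = 0.33273) or Qv-148 (q = 0.66727); the cluster is the binomial expansion (p + q)^5.
P(M) = 0.33273^5 = 0.004078
P(M+2) = 5 × 0.33273^4 × 0.66727^1 = 0.040892
P(M+4) = 10 × 0.33273^3 × 0.66727^2 = 0.164013
P(M+6) = 10 × 0.33273^2 × 0.66727^3 = 0.328919
P(M+8) = 5 × 0.33273^1 × 0.66727^4 = 0.329813
P(M+10) = 0.66727^5 = 0.132284
The M+8 peak is largest (0.329813); scaling to 100 gives 1.2 : 12.4 : 49.7 : 99.7 : 100.0 : 40.1.

1.2 : 12.4 : 49.7 : 99.7 : 100.0 : 40.1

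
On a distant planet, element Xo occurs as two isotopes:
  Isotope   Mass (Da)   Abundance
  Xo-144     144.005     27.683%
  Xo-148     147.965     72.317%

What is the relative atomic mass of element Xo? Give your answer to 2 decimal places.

146.87 Da

Ar = Σ fᵢ·mᵢ = 0.27683 × 144.005 + 0.72317 × 147.965
= 39.8649 + 107.0038 = 146.8687 Da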